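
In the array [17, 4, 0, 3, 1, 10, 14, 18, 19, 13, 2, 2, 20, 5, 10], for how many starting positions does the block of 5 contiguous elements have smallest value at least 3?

(17, 4, 0, 3, 1) → min 0
(4, 0, 3, 1, 10) → min 0
(0, 3, 1, 10, 14) → min 0
(3, 1, 10, 14, 18) → min 1
(1, 10, 14, 18, 19) → min 1
(10, 14, 18, 19, 13) → min 10  ≥ 3 ✓
(14, 18, 19, 13, 2) → min 2
(18, 19, 13, 2, 2) → min 2
(19, 13, 2, 2, 20) → min 2
(13, 2, 2, 20, 5) → min 2
(2, 2, 20, 5, 10) → min 2
1 window satisfy the condition.

1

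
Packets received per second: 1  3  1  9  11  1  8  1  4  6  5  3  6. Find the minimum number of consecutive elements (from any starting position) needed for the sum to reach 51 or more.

Extend right; whenever the sum reaches 51, record the length and shrink from the left:
add 1: running sum 1 < 51
add 3: running sum 4 < 51
add 1: running sum 5 < 51
add 9: running sum 14 < 51
add 11: running sum 25 < 51
add 1: running sum 26 < 51
add 8: running sum 34 < 51
add 1: running sum 35 < 51
add 4: running sum 39 < 51
add 6: running sum 45 < 51
add 5: running sum 50 < 51
add 3: shortest ending here [3, 1, 9, 11, 1, 8, 1, 4, 6, 5, 3] sum 52, len 11
add 6: shortest ending here [9, 11, 1, 8, 1, 4, 6, 5, 3, 6] sum 54, len 10
Shortest qualifying length: 10.

10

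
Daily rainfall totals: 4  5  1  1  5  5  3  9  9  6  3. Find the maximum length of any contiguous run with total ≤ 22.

add 4: [4] sum 4, len 1
add 5: [4, 5] sum 9, len 2
add 1: [4, 5, 1] sum 10, len 3
add 1: [4, 5, 1, 1] sum 11, len 4
add 5: [4, 5, 1, 1, 5] sum 16, len 5
add 5: [4, 5, 1, 1, 5, 5] sum 21, len 6
add 3: [5, 1, 1, 5, 5, 3] sum 20, len 6
add 9: [5, 5, 3, 9] sum 22, len 4
add 9: [3, 9, 9] sum 21, len 3
add 6: [9, 6] sum 15, len 2
add 3: [9, 6, 3] sum 18, len 3
Longest length seen: 6.

6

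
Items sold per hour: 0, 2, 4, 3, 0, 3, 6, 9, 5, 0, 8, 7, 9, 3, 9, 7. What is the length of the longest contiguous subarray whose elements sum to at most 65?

add 0: [0] sum 0, len 1
add 2: [0, 2] sum 2, len 2
add 4: [0, 2, 4] sum 6, len 3
add 3: [0, 2, 4, 3] sum 9, len 4
add 0: [0, 2, 4, 3, 0] sum 9, len 5
add 3: [0, 2, 4, 3, 0, 3] sum 12, len 6
add 6: [0, 2, 4, 3, 0, 3, 6] sum 18, len 7
add 9: [0, 2, 4, 3, 0, 3, 6, 9] sum 27, len 8
add 5: [0, 2, 4, 3, 0, 3, 6, 9, 5] sum 32, len 9
add 0: [0, 2, 4, 3, 0, 3, 6, 9, 5, 0] sum 32, len 10
add 8: [0, 2, 4, 3, 0, 3, 6, 9, 5, 0, 8] sum 40, len 11
add 7: [0, 2, 4, 3, 0, 3, 6, 9, 5, 0, 8, 7] sum 47, len 12
add 9: [0, 2, 4, 3, 0, 3, 6, 9, 5, 0, 8, 7, 9] sum 56, len 13
add 3: [0, 2, 4, 3, 0, 3, 6, 9, 5, 0, 8, 7, 9, 3] sum 59, len 14
add 9: [3, 0, 3, 6, 9, 5, 0, 8, 7, 9, 3, 9] sum 62, len 12
add 7: [6, 9, 5, 0, 8, 7, 9, 3, 9, 7] sum 63, len 10
Longest length seen: 14.

14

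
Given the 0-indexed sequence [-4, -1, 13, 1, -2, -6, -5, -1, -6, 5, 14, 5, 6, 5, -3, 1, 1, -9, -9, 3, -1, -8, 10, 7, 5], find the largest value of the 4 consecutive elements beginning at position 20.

Elements at indices 20..23: -1, -8, 10, 7
max(-1, -8, 10, 7) = 10

10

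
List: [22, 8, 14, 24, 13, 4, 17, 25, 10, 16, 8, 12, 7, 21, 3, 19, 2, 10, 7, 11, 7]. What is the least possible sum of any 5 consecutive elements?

37

Each size-5 window and its sum:
(22, 8, 14, 24, 13) → sum 81
(8, 14, 24, 13, 4) → sum 63
(14, 24, 13, 4, 17) → sum 72
(24, 13, 4, 17, 25) → sum 83
(13, 4, 17, 25, 10) → sum 69
(4, 17, 25, 10, 16) → sum 72
(17, 25, 10, 16, 8) → sum 76
(25, 10, 16, 8, 12) → sum 71
(10, 16, 8, 12, 7) → sum 53
(16, 8, 12, 7, 21) → sum 64
(8, 12, 7, 21, 3) → sum 51
(12, 7, 21, 3, 19) → sum 62
(7, 21, 3, 19, 2) → sum 52
(21, 3, 19, 2, 10) → sum 55
(3, 19, 2, 10, 7) → sum 41
(19, 2, 10, 7, 11) → sum 49
(2, 10, 7, 11, 7) → sum 37
Least of these is 37.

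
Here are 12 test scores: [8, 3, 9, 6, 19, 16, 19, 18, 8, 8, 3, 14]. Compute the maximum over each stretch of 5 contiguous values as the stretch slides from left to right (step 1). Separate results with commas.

19, 19, 19, 19, 19, 19, 19, 18

Sliding a size-5 window across the 12 values:
(8, 3, 9, 6, 19) → max 19
(3, 9, 6, 19, 16) → max 19
(9, 6, 19, 16, 19) → max 19
(6, 19, 16, 19, 18) → max 19
(19, 16, 19, 18, 8) → max 19
(16, 19, 18, 8, 8) → max 19
(19, 18, 8, 8, 3) → max 19
(18, 8, 8, 3, 14) → max 18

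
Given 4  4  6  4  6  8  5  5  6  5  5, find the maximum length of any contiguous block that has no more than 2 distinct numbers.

Extend right; when distinct count exceeds 2, shrink from the left:
[4] 1 distinct, len 1
[4, 4] 1 distinct, len 2
[4, 4, 6] 2 distinct, len 3
[4, 4, 6, 4] 2 distinct, len 4
[4, 4, 6, 4, 6] 2 distinct, len 5
[6, 8] 2 distinct, len 2
[8, 5] 2 distinct, len 2
[8, 5, 5] 2 distinct, len 3
[5, 5, 6] 2 distinct, len 3
[5, 5, 6, 5] 2 distinct, len 4
[5, 5, 6, 5, 5] 2 distinct, len 5
Longest length with ≤2 distinct: 5.

5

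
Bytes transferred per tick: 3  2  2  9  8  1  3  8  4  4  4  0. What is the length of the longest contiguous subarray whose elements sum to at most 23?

→ 3: sum 3, len 1
→ 2: sum 5, len 2
→ 2: sum 7, len 3
→ 9: sum 16, len 4
→ 8 (dropped 3): sum 21, len 4
→ 1: sum 22, len 5
→ 3 (dropped 2): sum 23, len 5
→ 8 (dropped 2, 9): sum 20, len 4
→ 4 (dropped 8): sum 16, len 4
→ 4: sum 20, len 5
→ 4 (dropped 1): sum 23, len 5
→ 0: sum 23, len 6
Longest length seen: 6.

6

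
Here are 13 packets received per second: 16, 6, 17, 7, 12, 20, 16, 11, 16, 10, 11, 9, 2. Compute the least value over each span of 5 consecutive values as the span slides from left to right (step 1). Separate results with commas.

(16, 6, 17, 7, 12) → min 6
(6, 17, 7, 12, 20) → min 6
(17, 7, 12, 20, 16) → min 7
(7, 12, 20, 16, 11) → min 7
(12, 20, 16, 11, 16) → min 11
(20, 16, 11, 16, 10) → min 10
(16, 11, 16, 10, 11) → min 10
(11, 16, 10, 11, 9) → min 9
(16, 10, 11, 9, 2) → min 2

6, 6, 7, 7, 11, 10, 10, 9, 2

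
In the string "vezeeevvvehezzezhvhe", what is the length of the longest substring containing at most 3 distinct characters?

10

Extend right; when distinct count exceeds 3, shrink from the left:
[v] 1 distinct, len 1
[v, e] 2 distinct, len 2
[v, e, z] 3 distinct, len 3
[v, e, z, e] 3 distinct, len 4
[v, e, z, e, e] 3 distinct, len 5
[v, e, z, e, e, e] 3 distinct, len 6
[v, e, z, e, e, e, v] 3 distinct, len 7
[v, e, z, e, e, e, v, v] 3 distinct, len 8
[v, e, z, e, e, e, v, v, v] 3 distinct, len 9
[v, e, z, e, e, e, v, v, v, e] 3 distinct, len 10
[e, e, e, v, v, v, e, h] 3 distinct, len 8
[e, e, e, v, v, v, e, h, e] 3 distinct, len 9
[e, h, e, z] 3 distinct, len 4
[e, h, e, z, z] 3 distinct, len 5
[e, h, e, z, z, e] 3 distinct, len 6
[e, h, e, z, z, e, z] 3 distinct, len 7
[e, h, e, z, z, e, z, h] 3 distinct, len 8
[z, h, v] 3 distinct, len 3
[z, h, v, h] 3 distinct, len 4
[h, v, h, e] 3 distinct, len 4
Longest length with ≤3 distinct: 10.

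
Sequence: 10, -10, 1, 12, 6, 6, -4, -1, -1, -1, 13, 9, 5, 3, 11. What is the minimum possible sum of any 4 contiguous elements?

-7

Each size-4 window and its sum:
10 -10 1 12 → sum 13
-10 1 12 6 → sum 9
1 12 6 6 → sum 25
12 6 6 -4 → sum 20
6 6 -4 -1 → sum 7
6 -4 -1 -1 → sum 0
-4 -1 -1 -1 → sum -7
-1 -1 -1 13 → sum 10
-1 -1 13 9 → sum 20
-1 13 9 5 → sum 26
13 9 5 3 → sum 30
9 5 3 11 → sum 28
Minimum of these is -7.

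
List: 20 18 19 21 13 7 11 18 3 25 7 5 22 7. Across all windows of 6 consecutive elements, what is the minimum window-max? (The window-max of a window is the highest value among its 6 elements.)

21

[20, 18, 19, 21, 13, 7] → max 21
[18, 19, 21, 13, 7, 11] → max 21
[19, 21, 13, 7, 11, 18] → max 21
[21, 13, 7, 11, 18, 3] → max 21
[13, 7, 11, 18, 3, 25] → max 25
[7, 11, 18, 3, 25, 7] → max 25
[11, 18, 3, 25, 7, 5] → max 25
[18, 3, 25, 7, 5, 22] → max 25
[3, 25, 7, 5, 22, 7] → max 25
Minimum of these is 21.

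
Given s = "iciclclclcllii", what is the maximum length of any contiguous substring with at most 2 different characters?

9

Extend right; when distinct count exceeds 2, shrink from the left:
[i] 1 distinct, len 1
[i, c] 2 distinct, len 2
[i, c, i] 2 distinct, len 3
[i, c, i, c] 2 distinct, len 4
[c, l] 2 distinct, len 2
[c, l, c] 2 distinct, len 3
[c, l, c, l] 2 distinct, len 4
[c, l, c, l, c] 2 distinct, len 5
[c, l, c, l, c, l] 2 distinct, len 6
[c, l, c, l, c, l, c] 2 distinct, len 7
[c, l, c, l, c, l, c, l] 2 distinct, len 8
[c, l, c, l, c, l, c, l, l] 2 distinct, len 9
[l, l, i] 2 distinct, len 3
[l, l, i, i] 2 distinct, len 4
Longest length with ≤2 distinct: 9.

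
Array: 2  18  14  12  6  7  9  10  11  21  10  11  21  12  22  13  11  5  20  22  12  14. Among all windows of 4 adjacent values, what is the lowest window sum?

[2, 18, 14, 12] → sum 46
[18, 14, 12, 6] → sum 50
[14, 12, 6, 7] → sum 39
[12, 6, 7, 9] → sum 34
[6, 7, 9, 10] → sum 32
[7, 9, 10, 11] → sum 37
[9, 10, 11, 21] → sum 51
[10, 11, 21, 10] → sum 52
[11, 21, 10, 11] → sum 53
[21, 10, 11, 21] → sum 63
[10, 11, 21, 12] → sum 54
[11, 21, 12, 22] → sum 66
[21, 12, 22, 13] → sum 68
[12, 22, 13, 11] → sum 58
[22, 13, 11, 5] → sum 51
[13, 11, 5, 20] → sum 49
[11, 5, 20, 22] → sum 58
[5, 20, 22, 12] → sum 59
[20, 22, 12, 14] → sum 68
Lowest of these is 32.

32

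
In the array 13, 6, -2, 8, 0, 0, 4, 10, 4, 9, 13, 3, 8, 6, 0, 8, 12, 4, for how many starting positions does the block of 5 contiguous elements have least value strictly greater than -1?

11

[13, 6, -2, 8, 0] → min -2
[6, -2, 8, 0, 0] → min -2
[-2, 8, 0, 0, 4] → min -2
[8, 0, 0, 4, 10] → min 0  > -1 ✓
[0, 0, 4, 10, 4] → min 0  > -1 ✓
[0, 4, 10, 4, 9] → min 0  > -1 ✓
[4, 10, 4, 9, 13] → min 4  > -1 ✓
[10, 4, 9, 13, 3] → min 3  > -1 ✓
[4, 9, 13, 3, 8] → min 3  > -1 ✓
[9, 13, 3, 8, 6] → min 3  > -1 ✓
[13, 3, 8, 6, 0] → min 0  > -1 ✓
[3, 8, 6, 0, 8] → min 0  > -1 ✓
[8, 6, 0, 8, 12] → min 0  > -1 ✓
[6, 0, 8, 12, 4] → min 0  > -1 ✓
11 windows satisfy the condition.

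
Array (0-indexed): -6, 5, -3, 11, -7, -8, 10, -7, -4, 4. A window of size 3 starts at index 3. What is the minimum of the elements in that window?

Elements at indices 3..5: 11, -7, -8
min(11, -7, -8) = -8

-8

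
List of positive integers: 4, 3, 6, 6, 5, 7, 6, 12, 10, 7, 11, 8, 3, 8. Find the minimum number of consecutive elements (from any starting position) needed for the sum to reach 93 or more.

add 4: running sum 4 < 93
add 3: running sum 7 < 93
add 6: running sum 13 < 93
add 6: running sum 19 < 93
add 5: running sum 24 < 93
add 7: running sum 31 < 93
add 6: running sum 37 < 93
add 12: running sum 49 < 93
add 10: running sum 59 < 93
add 7: running sum 66 < 93
add 11: running sum 77 < 93
add 8: running sum 85 < 93
add 3: running sum 88 < 93
add 8: shortest ending here [4, 3, 6, 6, 5, 7, 6, 12, 10, 7, 11, 8, 3, 8] sum 96, len 14
Shortest qualifying length: 14.

14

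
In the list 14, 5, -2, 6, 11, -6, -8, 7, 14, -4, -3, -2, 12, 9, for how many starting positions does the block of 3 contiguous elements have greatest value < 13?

8

(14, 5, -2) → max 14
(5, -2, 6) → max 6  < 13 ✓
(-2, 6, 11) → max 11  < 13 ✓
(6, 11, -6) → max 11  < 13 ✓
(11, -6, -8) → max 11  < 13 ✓
(-6, -8, 7) → max 7  < 13 ✓
(-8, 7, 14) → max 14
(7, 14, -4) → max 14
(14, -4, -3) → max 14
(-4, -3, -2) → max -2  < 13 ✓
(-3, -2, 12) → max 12  < 13 ✓
(-2, 12, 9) → max 12  < 13 ✓
8 windows satisfy the condition.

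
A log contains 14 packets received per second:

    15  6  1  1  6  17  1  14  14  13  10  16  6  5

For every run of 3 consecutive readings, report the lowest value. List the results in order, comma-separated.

1, 1, 1, 1, 1, 1, 1, 13, 10, 10, 6, 5

15 6 1 → min 1
6 1 1 → min 1
1 1 6 → min 1
1 6 17 → min 1
6 17 1 → min 1
17 1 14 → min 1
1 14 14 → min 1
14 14 13 → min 13
14 13 10 → min 10
13 10 16 → min 10
10 16 6 → min 6
16 6 5 → min 5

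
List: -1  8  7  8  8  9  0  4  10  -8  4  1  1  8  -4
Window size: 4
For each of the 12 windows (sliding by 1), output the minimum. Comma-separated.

-1, 7, 7, 0, 0, 0, -8, -8, -8, -8, 1, -4

Sliding a size-4 window across the 15 values:
(-1, 8, 7, 8) → min -1
(8, 7, 8, 8) → min 7
(7, 8, 8, 9) → min 7
(8, 8, 9, 0) → min 0
(8, 9, 0, 4) → min 0
(9, 0, 4, 10) → min 0
(0, 4, 10, -8) → min -8
(4, 10, -8, 4) → min -8
(10, -8, 4, 1) → min -8
(-8, 4, 1, 1) → min -8
(4, 1, 1, 8) → min 1
(1, 1, 8, -4) → min -4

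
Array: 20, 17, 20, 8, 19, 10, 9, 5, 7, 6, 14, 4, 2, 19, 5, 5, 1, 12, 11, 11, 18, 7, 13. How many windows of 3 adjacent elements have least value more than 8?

4

(20, 17, 20) → min 17  > 8 ✓
(17, 20, 8) → min 8
(20, 8, 19) → min 8
(8, 19, 10) → min 8
(19, 10, 9) → min 9  > 8 ✓
(10, 9, 5) → min 5
(9, 5, 7) → min 5
(5, 7, 6) → min 5
(7, 6, 14) → min 6
(6, 14, 4) → min 4
(14, 4, 2) → min 2
(4, 2, 19) → min 2
(2, 19, 5) → min 2
(19, 5, 5) → min 5
(5, 5, 1) → min 1
(5, 1, 12) → min 1
(1, 12, 11) → min 1
(12, 11, 11) → min 11  > 8 ✓
(11, 11, 18) → min 11  > 8 ✓
(11, 18, 7) → min 7
(18, 7, 13) → min 7
4 windows satisfy the condition.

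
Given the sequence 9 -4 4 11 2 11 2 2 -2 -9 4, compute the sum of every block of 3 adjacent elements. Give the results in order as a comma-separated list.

9, 11, 17, 24, 15, 15, 2, -9, -7

[9, -4, 4] → sum 9
[-4, 4, 11] → sum 11
[4, 11, 2] → sum 17
[11, 2, 11] → sum 24
[2, 11, 2] → sum 15
[11, 2, 2] → sum 15
[2, 2, -2] → sum 2
[2, -2, -9] → sum -9
[-2, -9, 4] → sum -7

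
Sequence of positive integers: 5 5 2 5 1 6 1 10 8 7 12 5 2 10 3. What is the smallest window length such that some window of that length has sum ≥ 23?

Extend right; whenever the sum reaches 23, record the length and shrink from the left:
add 5: running sum 5 < 23
add 5: running sum 10 < 23
add 2: running sum 12 < 23
add 5: running sum 17 < 23
add 1: running sum 18 < 23
add 6: shortest ending here [5, 5, 2, 5, 1, 6] sum 24, len 6
add 1: shortest ending here [5, 5, 2, 5, 1, 6, 1] sum 25, len 7
add 10: shortest ending here [5, 1, 6, 1, 10] sum 23, len 5
add 8: shortest ending here [6, 1, 10, 8] sum 25, len 4
add 7: shortest ending here [10, 8, 7] sum 25, len 3
add 12: shortest ending here [8, 7, 12] sum 27, len 3
add 5: shortest ending here [7, 12, 5] sum 24, len 3
add 2: shortest ending here [7, 12, 5, 2] sum 26, len 4
add 10: shortest ending here [12, 5, 2, 10] sum 29, len 4
add 3: shortest ending here [12, 5, 2, 10, 3] sum 32, len 5
Shortest qualifying length: 3.

3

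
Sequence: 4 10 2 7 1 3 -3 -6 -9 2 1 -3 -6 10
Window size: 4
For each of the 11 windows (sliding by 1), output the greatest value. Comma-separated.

10, 10, 7, 7, 3, 3, 2, 2, 2, 2, 10

4 10 2 7 → max 10
10 2 7 1 → max 10
2 7 1 3 → max 7
7 1 3 -3 → max 7
1 3 -3 -6 → max 3
3 -3 -6 -9 → max 3
-3 -6 -9 2 → max 2
-6 -9 2 1 → max 2
-9 2 1 -3 → max 2
2 1 -3 -6 → max 2
1 -3 -6 10 → max 10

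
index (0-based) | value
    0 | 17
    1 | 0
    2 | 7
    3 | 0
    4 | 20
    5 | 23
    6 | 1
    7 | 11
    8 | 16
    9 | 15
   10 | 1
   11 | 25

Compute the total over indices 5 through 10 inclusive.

Elements at indices 5..10: 23, 1, 11, 16, 15, 1
sum(23, 1, 11, 16, 15, 1) = 67

67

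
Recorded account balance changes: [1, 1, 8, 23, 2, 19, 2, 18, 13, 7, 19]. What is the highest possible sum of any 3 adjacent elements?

Each size-3 window and its sum:
(1, 1, 8) → sum 10
(1, 8, 23) → sum 32
(8, 23, 2) → sum 33
(23, 2, 19) → sum 44
(2, 19, 2) → sum 23
(19, 2, 18) → sum 39
(2, 18, 13) → sum 33
(18, 13, 7) → sum 38
(13, 7, 19) → sum 39
Highest of these is 44.

44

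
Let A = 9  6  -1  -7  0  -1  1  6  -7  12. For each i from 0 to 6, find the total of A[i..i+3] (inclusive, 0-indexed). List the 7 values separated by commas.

7, -2, -9, -7, 6, -1, 12

[9, 6, -1, -7] → sum 7
[6, -1, -7, 0] → sum -2
[-1, -7, 0, -1] → sum -9
[-7, 0, -1, 1] → sum -7
[0, -1, 1, 6] → sum 6
[-1, 1, 6, -7] → sum -1
[1, 6, -7, 12] → sum 12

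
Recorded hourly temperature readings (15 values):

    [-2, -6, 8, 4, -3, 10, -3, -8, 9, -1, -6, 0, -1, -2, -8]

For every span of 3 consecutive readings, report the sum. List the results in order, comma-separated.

[-2, -6, 8] → sum 0
[-6, 8, 4] → sum 6
[8, 4, -3] → sum 9
[4, -3, 10] → sum 11
[-3, 10, -3] → sum 4
[10, -3, -8] → sum -1
[-3, -8, 9] → sum -2
[-8, 9, -1] → sum 0
[9, -1, -6] → sum 2
[-1, -6, 0] → sum -7
[-6, 0, -1] → sum -7
[0, -1, -2] → sum -3
[-1, -2, -8] → sum -11

0, 6, 9, 11, 4, -1, -2, 0, 2, -7, -7, -3, -11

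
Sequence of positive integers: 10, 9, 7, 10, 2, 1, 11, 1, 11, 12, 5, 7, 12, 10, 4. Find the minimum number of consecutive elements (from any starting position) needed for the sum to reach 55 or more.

6

add 10: running sum 10 < 55
add 9: running sum 19 < 55
add 7: running sum 26 < 55
add 10: running sum 36 < 55
add 2: running sum 38 < 55
add 1: running sum 39 < 55
add 11: running sum 50 < 55
add 1: running sum 51 < 55
add 11: shortest ending here [10, 9, 7, 10, 2, 1, 11, 1, 11] sum 62, len 9
add 12: shortest ending here [7, 10, 2, 1, 11, 1, 11, 12] sum 55, len 8
add 5: shortest ending here [7, 10, 2, 1, 11, 1, 11, 12, 5] sum 60, len 9
add 7: shortest ending here [10, 2, 1, 11, 1, 11, 12, 5, 7] sum 60, len 9
add 12: shortest ending here [11, 1, 11, 12, 5, 7, 12] sum 59, len 7
add 10: shortest ending here [11, 12, 5, 7, 12, 10] sum 57, len 6
add 4: shortest ending here [11, 12, 5, 7, 12, 10, 4] sum 61, len 7
Shortest qualifying length: 6.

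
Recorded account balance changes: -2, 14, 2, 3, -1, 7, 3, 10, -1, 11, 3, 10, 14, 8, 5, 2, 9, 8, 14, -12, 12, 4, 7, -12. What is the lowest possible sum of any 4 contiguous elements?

Window sums for each of the 21 positions:
-2 14 2 3 → sum 17
14 2 3 -1 → sum 18
2 3 -1 7 → sum 11
3 -1 7 3 → sum 12
-1 7 3 10 → sum 19
7 3 10 -1 → sum 19
3 10 -1 11 → sum 23
10 -1 11 3 → sum 23
-1 11 3 10 → sum 23
11 3 10 14 → sum 38
3 10 14 8 → sum 35
10 14 8 5 → sum 37
14 8 5 2 → sum 29
8 5 2 9 → sum 24
5 2 9 8 → sum 24
2 9 8 14 → sum 33
9 8 14 -12 → sum 19
8 14 -12 12 → sum 22
14 -12 12 4 → sum 18
-12 12 4 7 → sum 11
12 4 7 -12 → sum 11
Lowest of these is 11.

11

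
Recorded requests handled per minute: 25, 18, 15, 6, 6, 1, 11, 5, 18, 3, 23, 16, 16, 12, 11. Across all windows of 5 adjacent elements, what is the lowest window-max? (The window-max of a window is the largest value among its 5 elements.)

[25, 18, 15, 6, 6] → max 25
[18, 15, 6, 6, 1] → max 18
[15, 6, 6, 1, 11] → max 15
[6, 6, 1, 11, 5] → max 11
[6, 1, 11, 5, 18] → max 18
[1, 11, 5, 18, 3] → max 18
[11, 5, 18, 3, 23] → max 23
[5, 18, 3, 23, 16] → max 23
[18, 3, 23, 16, 16] → max 23
[3, 23, 16, 16, 12] → max 23
[23, 16, 16, 12, 11] → max 23
Lowest of these is 11.

11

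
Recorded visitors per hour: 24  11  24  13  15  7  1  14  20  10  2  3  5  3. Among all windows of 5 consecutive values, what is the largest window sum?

24 11 24 13 15 → sum 87
11 24 13 15 7 → sum 70
24 13 15 7 1 → sum 60
13 15 7 1 14 → sum 50
15 7 1 14 20 → sum 57
7 1 14 20 10 → sum 52
1 14 20 10 2 → sum 47
14 20 10 2 3 → sum 49
20 10 2 3 5 → sum 40
10 2 3 5 3 → sum 23
Largest of these is 87.

87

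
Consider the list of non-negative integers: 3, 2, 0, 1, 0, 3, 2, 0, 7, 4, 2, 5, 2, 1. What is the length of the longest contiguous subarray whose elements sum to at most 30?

13

→ 3: sum 3, len 1
→ 2: sum 5, len 2
→ 0: sum 5, len 3
→ 1: sum 6, len 4
→ 0: sum 6, len 5
→ 3: sum 9, len 6
→ 2: sum 11, len 7
→ 0: sum 11, len 8
→ 7: sum 18, len 9
→ 4: sum 22, len 10
→ 2: sum 24, len 11
→ 5: sum 29, len 12
→ 2 (dropped 3): sum 28, len 12
→ 1: sum 29, len 13
Longest length seen: 13.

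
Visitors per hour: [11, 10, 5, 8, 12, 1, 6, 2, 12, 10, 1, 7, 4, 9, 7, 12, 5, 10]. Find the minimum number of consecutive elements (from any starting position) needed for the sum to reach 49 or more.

7

Extend right; whenever the sum reaches 49, record the length and shrink from the left:
add 11: running sum 11 < 49
add 10: running sum 21 < 49
add 5: running sum 26 < 49
add 8: running sum 34 < 49
add 12: running sum 46 < 49
add 1: running sum 47 < 49
end 6: [11, 10, 5, 8, 12, 1, 6] sum 53, len 7
end 7: [11, 10, 5, 8, 12, 1, 6, 2] sum 55, len 8
end 8: [10, 5, 8, 12, 1, 6, 2, 12] sum 56, len 8
end 9: [8, 12, 1, 6, 2, 12, 10] sum 51, len 7
end 10: [8, 12, 1, 6, 2, 12, 10, 1] sum 52, len 8
end 11: [12, 1, 6, 2, 12, 10, 1, 7] sum 51, len 8
end 12: [12, 1, 6, 2, 12, 10, 1, 7, 4] sum 55, len 9
end 13: [6, 2, 12, 10, 1, 7, 4, 9] sum 51, len 8
end 14: [12, 10, 1, 7, 4, 9, 7] sum 50, len 7
end 15: [10, 1, 7, 4, 9, 7, 12] sum 50, len 7
end 16: [10, 1, 7, 4, 9, 7, 12, 5] sum 55, len 8
end 17: [7, 4, 9, 7, 12, 5, 10] sum 54, len 7
Shortest qualifying length: 7.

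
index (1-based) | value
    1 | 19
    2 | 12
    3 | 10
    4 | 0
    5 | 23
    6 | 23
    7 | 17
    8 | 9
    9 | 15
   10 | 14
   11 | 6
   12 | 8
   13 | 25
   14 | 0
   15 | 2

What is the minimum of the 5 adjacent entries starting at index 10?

0

Elements at indices 10..14: 14, 6, 8, 25, 0
min(14, 6, 8, 25, 0) = 0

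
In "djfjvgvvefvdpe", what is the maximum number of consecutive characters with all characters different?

[d] len 1
[d, j] len 2
[d, j, f] len 3
[f, j] len 2
[f, j, v] len 3
[f, j, v, g] len 4
[g, v] len 2
[v] len 1
[v, e] len 2
[v, e, f] len 3
[e, f, v] len 3
[e, f, v, d] len 4
[e, f, v, d, p] len 5
[f, v, d, p, e] len 5
Longest all-distinct length: 5.

5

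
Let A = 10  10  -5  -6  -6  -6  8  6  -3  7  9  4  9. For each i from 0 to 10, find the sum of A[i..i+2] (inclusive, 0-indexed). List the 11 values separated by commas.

15, -1, -17, -18, -4, 8, 11, 10, 13, 20, 22

(10, 10, -5) → sum 15
(10, -5, -6) → sum -1
(-5, -6, -6) → sum -17
(-6, -6, -6) → sum -18
(-6, -6, 8) → sum -4
(-6, 8, 6) → sum 8
(8, 6, -3) → sum 11
(6, -3, 7) → sum 10
(-3, 7, 9) → sum 13
(7, 9, 4) → sum 20
(9, 4, 9) → sum 22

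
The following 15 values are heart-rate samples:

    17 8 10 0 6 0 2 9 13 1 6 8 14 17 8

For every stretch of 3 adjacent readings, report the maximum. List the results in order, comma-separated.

17, 10, 10, 6, 6, 9, 13, 13, 13, 8, 14, 17, 17

17 8 10 → max 17
8 10 0 → max 10
10 0 6 → max 10
0 6 0 → max 6
6 0 2 → max 6
0 2 9 → max 9
2 9 13 → max 13
9 13 1 → max 13
13 1 6 → max 13
1 6 8 → max 8
6 8 14 → max 14
8 14 17 → max 17
14 17 8 → max 17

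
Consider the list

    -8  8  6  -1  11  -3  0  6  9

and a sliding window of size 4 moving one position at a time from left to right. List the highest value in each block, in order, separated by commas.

8, 11, 11, 11, 11, 9

Sliding a size-4 window across the 9 values:
-8 8 6 -1 → max 8
8 6 -1 11 → max 11
6 -1 11 -3 → max 11
-1 11 -3 0 → max 11
11 -3 0 6 → max 11
-3 0 6 9 → max 9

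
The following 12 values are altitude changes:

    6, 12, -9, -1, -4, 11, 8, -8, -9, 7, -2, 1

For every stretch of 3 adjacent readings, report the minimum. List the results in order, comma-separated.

6 12 -9 → min -9
12 -9 -1 → min -9
-9 -1 -4 → min -9
-1 -4 11 → min -4
-4 11 8 → min -4
11 8 -8 → min -8
8 -8 -9 → min -9
-8 -9 7 → min -9
-9 7 -2 → min -9
7 -2 1 → min -2

-9, -9, -9, -4, -4, -8, -9, -9, -9, -2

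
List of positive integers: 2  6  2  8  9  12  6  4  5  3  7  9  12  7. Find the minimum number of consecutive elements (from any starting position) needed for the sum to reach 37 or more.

5

Extend right; whenever the sum reaches 37, record the length and shrink from the left:
add 2: running sum 2 < 37
add 6: running sum 8 < 37
add 2: running sum 10 < 37
add 8: running sum 18 < 37
add 9: running sum 27 < 37
end 5: [6, 2, 8, 9, 12] sum 37, len 5
end 6: [2, 8, 9, 12, 6] sum 37, len 5
end 7: [8, 9, 12, 6, 4] sum 39, len 5
end 8: [8, 9, 12, 6, 4, 5] sum 44, len 6
end 9: [9, 12, 6, 4, 5, 3] sum 39, len 6
end 10: [12, 6, 4, 5, 3, 7] sum 37, len 6
end 11: [12, 6, 4, 5, 3, 7, 9] sum 46, len 7
end 12: [4, 5, 3, 7, 9, 12] sum 40, len 6
end 13: [3, 7, 9, 12, 7] sum 38, len 5
Shortest qualifying length: 5.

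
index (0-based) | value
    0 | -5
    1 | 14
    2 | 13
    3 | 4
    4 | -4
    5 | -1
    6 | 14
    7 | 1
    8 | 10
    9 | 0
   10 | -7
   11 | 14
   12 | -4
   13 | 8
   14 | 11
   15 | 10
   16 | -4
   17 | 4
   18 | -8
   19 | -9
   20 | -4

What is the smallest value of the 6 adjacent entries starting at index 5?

Elements at indices 5..10: -1, 14, 1, 10, 0, -7
min(-1, 14, 1, 10, 0, -7) = -7

-7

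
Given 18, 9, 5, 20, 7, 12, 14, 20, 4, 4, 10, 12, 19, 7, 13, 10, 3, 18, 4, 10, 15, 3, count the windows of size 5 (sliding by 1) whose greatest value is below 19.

5

(18, 9, 5, 20, 7) → max 20
(9, 5, 20, 7, 12) → max 20
(5, 20, 7, 12, 14) → max 20
(20, 7, 12, 14, 20) → max 20
(7, 12, 14, 20, 4) → max 20
(12, 14, 20, 4, 4) → max 20
(14, 20, 4, 4, 10) → max 20
(20, 4, 4, 10, 12) → max 20
(4, 4, 10, 12, 19) → max 19
(4, 10, 12, 19, 7) → max 19
(10, 12, 19, 7, 13) → max 19
(12, 19, 7, 13, 10) → max 19
(19, 7, 13, 10, 3) → max 19
(7, 13, 10, 3, 18) → max 18  < 19 ✓
(13, 10, 3, 18, 4) → max 18  < 19 ✓
(10, 3, 18, 4, 10) → max 18  < 19 ✓
(3, 18, 4, 10, 15) → max 18  < 19 ✓
(18, 4, 10, 15, 3) → max 18  < 19 ✓
5 windows satisfy the condition.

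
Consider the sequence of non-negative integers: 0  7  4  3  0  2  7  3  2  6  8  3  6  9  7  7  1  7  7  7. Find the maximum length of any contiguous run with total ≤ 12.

Extend to the right; shrink from the left whenever the sum exceeds 12:
[0] sum 0 len 1
[0, 7] sum 7 len 2
[0, 7, 4] sum 11 len 3
[4, 3] sum 7 len 2
[4, 3, 0] sum 7 len 3
[4, 3, 0, 2] sum 9 len 4
[3, 0, 2, 7] sum 12 len 4
[0, 2, 7, 3] sum 12 len 4
[7, 3, 2] sum 12 len 3
[3, 2, 6] sum 11 len 3
[8] sum 8 len 1
[8, 3] sum 11 len 2
[3, 6] sum 9 len 2
[9] sum 9 len 1
[7] sum 7 len 1
[7] sum 7 len 1
[7, 1] sum 8 len 2
[1, 7] sum 8 len 2
[7] sum 7 len 1
[7] sum 7 len 1
Longest length seen: 4.

4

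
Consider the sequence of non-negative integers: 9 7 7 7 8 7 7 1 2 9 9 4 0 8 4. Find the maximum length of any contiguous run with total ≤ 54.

[9] sum 9 len 1
[9, 7] sum 16 len 2
[9, 7, 7] sum 23 len 3
[9, 7, 7, 7] sum 30 len 4
[9, 7, 7, 7, 8] sum 38 len 5
[9, 7, 7, 7, 8, 7] sum 45 len 6
[9, 7, 7, 7, 8, 7, 7] sum 52 len 7
[9, 7, 7, 7, 8, 7, 7, 1] sum 53 len 8
[7, 7, 7, 8, 7, 7, 1, 2] sum 46 len 8
[7, 7, 8, 7, 7, 1, 2, 9] sum 48 len 8
[7, 8, 7, 7, 1, 2, 9, 9] sum 50 len 8
[7, 8, 7, 7, 1, 2, 9, 9, 4] sum 54 len 9
[7, 8, 7, 7, 1, 2, 9, 9, 4, 0] sum 54 len 10
[7, 7, 1, 2, 9, 9, 4, 0, 8] sum 47 len 9
[7, 7, 1, 2, 9, 9, 4, 0, 8, 4] sum 51 len 10
Longest length seen: 10.

10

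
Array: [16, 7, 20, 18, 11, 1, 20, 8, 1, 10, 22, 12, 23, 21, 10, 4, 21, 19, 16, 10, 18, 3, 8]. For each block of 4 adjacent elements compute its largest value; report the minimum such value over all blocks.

18

16 7 20 18 → max 20
7 20 18 11 → max 20
20 18 11 1 → max 20
18 11 1 20 → max 20
11 1 20 8 → max 20
1 20 8 1 → max 20
20 8 1 10 → max 20
8 1 10 22 → max 22
1 10 22 12 → max 22
10 22 12 23 → max 23
22 12 23 21 → max 23
12 23 21 10 → max 23
23 21 10 4 → max 23
21 10 4 21 → max 21
10 4 21 19 → max 21
4 21 19 16 → max 21
21 19 16 10 → max 21
19 16 10 18 → max 19
16 10 18 3 → max 18
10 18 3 8 → max 18
Minimum of these is 18.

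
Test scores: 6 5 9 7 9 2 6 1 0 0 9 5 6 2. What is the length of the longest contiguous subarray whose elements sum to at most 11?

Extend to the right; shrink from the left whenever the sum exceeds 11:
add 6: [6] sum 6, len 1
add 5: [6, 5] sum 11, len 2
add 9: [9] sum 9, len 1
add 7: [7] sum 7, len 1
add 9: [9] sum 9, len 1
add 2: [9, 2] sum 11, len 2
add 6: [2, 6] sum 8, len 2
add 1: [2, 6, 1] sum 9, len 3
add 0: [2, 6, 1, 0] sum 9, len 4
add 0: [2, 6, 1, 0, 0] sum 9, len 5
add 9: [1, 0, 0, 9] sum 10, len 4
add 5: [5] sum 5, len 1
add 6: [5, 6] sum 11, len 2
add 2: [6, 2] sum 8, len 2
Longest length seen: 5.

5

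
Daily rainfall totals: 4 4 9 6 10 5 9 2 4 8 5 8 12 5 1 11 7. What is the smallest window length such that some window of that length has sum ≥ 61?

add 4: running sum 4 < 61
add 4: running sum 8 < 61
add 9: running sum 17 < 61
add 6: running sum 23 < 61
add 10: running sum 33 < 61
add 5: running sum 38 < 61
add 9: running sum 47 < 61
add 2: running sum 49 < 61
add 4: running sum 53 < 61
end 9: [4, 4, 9, 6, 10, 5, 9, 2, 4, 8] sum 61, len 10
end 10: [4, 9, 6, 10, 5, 9, 2, 4, 8, 5] sum 62, len 10
end 11: [9, 6, 10, 5, 9, 2, 4, 8, 5, 8] sum 66, len 10
end 12: [10, 5, 9, 2, 4, 8, 5, 8, 12] sum 63, len 9
end 13: [10, 5, 9, 2, 4, 8, 5, 8, 12, 5] sum 68, len 10
end 14: [10, 5, 9, 2, 4, 8, 5, 8, 12, 5, 1] sum 69, len 11
end 15: [9, 2, 4, 8, 5, 8, 12, 5, 1, 11] sum 65, len 10
end 16: [4, 8, 5, 8, 12, 5, 1, 11, 7] sum 61, len 9
Shortest qualifying length: 9.

9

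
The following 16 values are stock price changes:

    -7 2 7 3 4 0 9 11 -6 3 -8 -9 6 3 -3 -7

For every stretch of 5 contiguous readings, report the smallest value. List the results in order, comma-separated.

[-7, 2, 7, 3, 4] → min -7
[2, 7, 3, 4, 0] → min 0
[7, 3, 4, 0, 9] → min 0
[3, 4, 0, 9, 11] → min 0
[4, 0, 9, 11, -6] → min -6
[0, 9, 11, -6, 3] → min -6
[9, 11, -6, 3, -8] → min -8
[11, -6, 3, -8, -9] → min -9
[-6, 3, -8, -9, 6] → min -9
[3, -8, -9, 6, 3] → min -9
[-8, -9, 6, 3, -3] → min -9
[-9, 6, 3, -3, -7] → min -9

-7, 0, 0, 0, -6, -6, -8, -9, -9, -9, -9, -9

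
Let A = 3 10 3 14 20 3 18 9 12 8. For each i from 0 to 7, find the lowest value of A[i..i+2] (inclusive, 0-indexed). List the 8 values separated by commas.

3, 3, 3, 3, 3, 3, 9, 8

Sliding a size-3 window across the 10 values:
3 10 3 → min 3
10 3 14 → min 3
3 14 20 → min 3
14 20 3 → min 3
20 3 18 → min 3
3 18 9 → min 3
18 9 12 → min 9
9 12 8 → min 8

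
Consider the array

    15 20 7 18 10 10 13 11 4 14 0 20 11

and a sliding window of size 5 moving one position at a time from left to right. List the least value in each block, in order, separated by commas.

[15, 20, 7, 18, 10] → min 7
[20, 7, 18, 10, 10] → min 7
[7, 18, 10, 10, 13] → min 7
[18, 10, 10, 13, 11] → min 10
[10, 10, 13, 11, 4] → min 4
[10, 13, 11, 4, 14] → min 4
[13, 11, 4, 14, 0] → min 0
[11, 4, 14, 0, 20] → min 0
[4, 14, 0, 20, 11] → min 0

7, 7, 7, 10, 4, 4, 0, 0, 0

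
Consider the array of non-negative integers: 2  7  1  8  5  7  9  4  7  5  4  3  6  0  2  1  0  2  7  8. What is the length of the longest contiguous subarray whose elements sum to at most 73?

[2] sum 2 len 1
[2, 7] sum 9 len 2
[2, 7, 1] sum 10 len 3
[2, 7, 1, 8] sum 18 len 4
[2, 7, 1, 8, 5] sum 23 len 5
[2, 7, 1, 8, 5, 7] sum 30 len 6
[2, 7, 1, 8, 5, 7, 9] sum 39 len 7
[2, 7, 1, 8, 5, 7, 9, 4] sum 43 len 8
[2, 7, 1, 8, 5, 7, 9, 4, 7] sum 50 len 9
[2, 7, 1, 8, 5, 7, 9, 4, 7, 5] sum 55 len 10
[2, 7, 1, 8, 5, 7, 9, 4, 7, 5, 4] sum 59 len 11
[2, 7, 1, 8, 5, 7, 9, 4, 7, 5, 4, 3] sum 62 len 12
[2, 7, 1, 8, 5, 7, 9, 4, 7, 5, 4, 3, 6] sum 68 len 13
[2, 7, 1, 8, 5, 7, 9, 4, 7, 5, 4, 3, 6, 0] sum 68 len 14
[2, 7, 1, 8, 5, 7, 9, 4, 7, 5, 4, 3, 6, 0, 2] sum 70 len 15
[2, 7, 1, 8, 5, 7, 9, 4, 7, 5, 4, 3, 6, 0, 2, 1] sum 71 len 16
[2, 7, 1, 8, 5, 7, 9, 4, 7, 5, 4, 3, 6, 0, 2, 1, 0] sum 71 len 17
[2, 7, 1, 8, 5, 7, 9, 4, 7, 5, 4, 3, 6, 0, 2, 1, 0, 2] sum 73 len 18
[1, 8, 5, 7, 9, 4, 7, 5, 4, 3, 6, 0, 2, 1, 0, 2, 7] sum 71 len 17
[5, 7, 9, 4, 7, 5, 4, 3, 6, 0, 2, 1, 0, 2, 7, 8] sum 70 len 16
Longest length seen: 18.

18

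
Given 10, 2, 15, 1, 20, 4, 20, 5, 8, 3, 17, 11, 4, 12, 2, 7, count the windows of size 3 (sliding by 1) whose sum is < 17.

1

10 2 15 → sum 27
2 15 1 → sum 18
15 1 20 → sum 36
1 20 4 → sum 25
20 4 20 → sum 44
4 20 5 → sum 29
20 5 8 → sum 33
5 8 3 → sum 16  < 17 ✓
8 3 17 → sum 28
3 17 11 → sum 31
17 11 4 → sum 32
11 4 12 → sum 27
4 12 2 → sum 18
12 2 7 → sum 21
1 window satisfy the condition.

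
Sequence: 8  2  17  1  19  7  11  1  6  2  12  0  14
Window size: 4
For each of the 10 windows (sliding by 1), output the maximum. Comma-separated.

Sliding a size-4 window across the 13 values:
[8, 2, 17, 1] → max 17
[2, 17, 1, 19] → max 19
[17, 1, 19, 7] → max 19
[1, 19, 7, 11] → max 19
[19, 7, 11, 1] → max 19
[7, 11, 1, 6] → max 11
[11, 1, 6, 2] → max 11
[1, 6, 2, 12] → max 12
[6, 2, 12, 0] → max 12
[2, 12, 0, 14] → max 14

17, 19, 19, 19, 19, 11, 11, 12, 12, 14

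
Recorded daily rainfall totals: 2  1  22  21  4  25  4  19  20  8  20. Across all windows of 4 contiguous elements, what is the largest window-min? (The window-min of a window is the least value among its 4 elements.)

[2, 1, 22, 21] → min 1
[1, 22, 21, 4] → min 1
[22, 21, 4, 25] → min 4
[21, 4, 25, 4] → min 4
[4, 25, 4, 19] → min 4
[25, 4, 19, 20] → min 4
[4, 19, 20, 8] → min 4
[19, 20, 8, 20] → min 8
Largest of these is 8.

8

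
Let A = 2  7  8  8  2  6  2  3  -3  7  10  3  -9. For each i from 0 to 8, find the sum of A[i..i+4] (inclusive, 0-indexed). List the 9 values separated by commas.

27, 31, 26, 21, 10, 15, 19, 20, 8

Sliding a size-5 window across the 13 values:
[2, 7, 8, 8, 2] → sum 27
[7, 8, 8, 2, 6] → sum 31
[8, 8, 2, 6, 2] → sum 26
[8, 2, 6, 2, 3] → sum 21
[2, 6, 2, 3, -3] → sum 10
[6, 2, 3, -3, 7] → sum 15
[2, 3, -3, 7, 10] → sum 19
[3, -3, 7, 10, 3] → sum 20
[-3, 7, 10, 3, -9] → sum 8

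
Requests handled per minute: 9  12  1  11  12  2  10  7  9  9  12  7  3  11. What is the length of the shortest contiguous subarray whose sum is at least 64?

8

add 9: running sum 9 < 64
add 12: running sum 21 < 64
add 1: running sum 22 < 64
add 11: running sum 33 < 64
add 12: running sum 45 < 64
add 2: running sum 47 < 64
add 10: running sum 57 < 64
add 7: shortest ending here [9, 12, 1, 11, 12, 2, 10, 7] sum 64, len 8
add 9: shortest ending here [12, 1, 11, 12, 2, 10, 7, 9] sum 64, len 8
add 9: shortest ending here [12, 1, 11, 12, 2, 10, 7, 9, 9] sum 73, len 9
add 12: shortest ending here [11, 12, 2, 10, 7, 9, 9, 12] sum 72, len 8
add 7: shortest ending here [12, 2, 10, 7, 9, 9, 12, 7] sum 68, len 8
add 3: shortest ending here [12, 2, 10, 7, 9, 9, 12, 7, 3] sum 71, len 9
add 11: shortest ending here [10, 7, 9, 9, 12, 7, 3, 11] sum 68, len 8
Shortest qualifying length: 8.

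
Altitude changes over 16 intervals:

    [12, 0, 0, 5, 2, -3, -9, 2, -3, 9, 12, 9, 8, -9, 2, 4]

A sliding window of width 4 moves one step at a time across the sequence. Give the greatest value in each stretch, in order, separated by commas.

12, 5, 5, 5, 2, 2, 9, 12, 12, 12, 12, 9, 8

(12, 0, 0, 5) → max 12
(0, 0, 5, 2) → max 5
(0, 5, 2, -3) → max 5
(5, 2, -3, -9) → max 5
(2, -3, -9, 2) → max 2
(-3, -9, 2, -3) → max 2
(-9, 2, -3, 9) → max 9
(2, -3, 9, 12) → max 12
(-3, 9, 12, 9) → max 12
(9, 12, 9, 8) → max 12
(12, 9, 8, -9) → max 12
(9, 8, -9, 2) → max 9
(8, -9, 2, 4) → max 8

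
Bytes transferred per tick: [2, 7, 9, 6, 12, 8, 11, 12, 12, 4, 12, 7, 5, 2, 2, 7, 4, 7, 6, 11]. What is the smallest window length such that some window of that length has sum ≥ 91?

add 2: running sum 2 < 91
add 7: running sum 9 < 91
add 9: running sum 18 < 91
add 6: running sum 24 < 91
add 12: running sum 36 < 91
add 8: running sum 44 < 91
add 11: running sum 55 < 91
add 12: running sum 67 < 91
add 12: running sum 79 < 91
add 4: running sum 83 < 91
add 12: shortest ending here [7, 9, 6, 12, 8, 11, 12, 12, 4, 12] sum 93, len 10
add 7: shortest ending here [9, 6, 12, 8, 11, 12, 12, 4, 12, 7] sum 93, len 10
add 5: shortest ending here [9, 6, 12, 8, 11, 12, 12, 4, 12, 7, 5] sum 98, len 11
add 2: shortest ending here [6, 12, 8, 11, 12, 12, 4, 12, 7, 5, 2] sum 91, len 11
add 2: shortest ending here [6, 12, 8, 11, 12, 12, 4, 12, 7, 5, 2, 2] sum 93, len 12
add 7: shortest ending here [12, 8, 11, 12, 12, 4, 12, 7, 5, 2, 2, 7] sum 94, len 12
add 4: shortest ending here [12, 8, 11, 12, 12, 4, 12, 7, 5, 2, 2, 7, 4] sum 98, len 13
add 7: shortest ending here [8, 11, 12, 12, 4, 12, 7, 5, 2, 2, 7, 4, 7] sum 93, len 13
add 6: shortest ending here [11, 12, 12, 4, 12, 7, 5, 2, 2, 7, 4, 7, 6] sum 91, len 13
add 11: shortest ending here [12, 12, 4, 12, 7, 5, 2, 2, 7, 4, 7, 6, 11] sum 91, len 13
Shortest qualifying length: 10.

10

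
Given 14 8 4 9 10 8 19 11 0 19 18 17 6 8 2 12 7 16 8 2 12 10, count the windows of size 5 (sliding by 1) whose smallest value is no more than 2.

[14, 8, 4, 9, 10] → min 4
[8, 4, 9, 10, 8] → min 4
[4, 9, 10, 8, 19] → min 4
[9, 10, 8, 19, 11] → min 8
[10, 8, 19, 11, 0] → min 0  ≤ 2 ✓
[8, 19, 11, 0, 19] → min 0  ≤ 2 ✓
[19, 11, 0, 19, 18] → min 0  ≤ 2 ✓
[11, 0, 19, 18, 17] → min 0  ≤ 2 ✓
[0, 19, 18, 17, 6] → min 0  ≤ 2 ✓
[19, 18, 17, 6, 8] → min 6
[18, 17, 6, 8, 2] → min 2  ≤ 2 ✓
[17, 6, 8, 2, 12] → min 2  ≤ 2 ✓
[6, 8, 2, 12, 7] → min 2  ≤ 2 ✓
[8, 2, 12, 7, 16] → min 2  ≤ 2 ✓
[2, 12, 7, 16, 8] → min 2  ≤ 2 ✓
[12, 7, 16, 8, 2] → min 2  ≤ 2 ✓
[7, 16, 8, 2, 12] → min 2  ≤ 2 ✓
[16, 8, 2, 12, 10] → min 2  ≤ 2 ✓
13 windows satisfy the condition.

13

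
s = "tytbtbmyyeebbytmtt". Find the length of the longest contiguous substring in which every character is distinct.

add t: [t] len 1
add y: [t, y] len 2
add t (repeat t, move left end past it): [y, t] len 2
add b: [y, t, b] len 3
add t (repeat t, move left end past it): [b, t] len 2
add b (repeat b, move left end past it): [t, b] len 2
add m: [t, b, m] len 3
add y: [t, b, m, y] len 4
add y (repeat y, move left end past it): [y] len 1
add e: [y, e] len 2
add e (repeat e, move left end past it): [e] len 1
add b: [e, b] len 2
add b (repeat b, move left end past it): [b] len 1
add y: [b, y] len 2
add t: [b, y, t] len 3
add m: [b, y, t, m] len 4
add t (repeat t, move left end past it): [m, t] len 2
add t (repeat t, move left end past it): [t] len 1
Longest all-distinct length: 4.

4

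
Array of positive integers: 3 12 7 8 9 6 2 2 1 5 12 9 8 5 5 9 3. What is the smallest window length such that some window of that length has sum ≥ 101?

add 3: running sum 3 < 101
add 12: running sum 15 < 101
add 7: running sum 22 < 101
add 8: running sum 30 < 101
add 9: running sum 39 < 101
add 6: running sum 45 < 101
add 2: running sum 47 < 101
add 2: running sum 49 < 101
add 1: running sum 50 < 101
add 5: running sum 55 < 101
add 12: running sum 67 < 101
add 9: running sum 76 < 101
add 8: running sum 84 < 101
add 5: running sum 89 < 101
add 5: running sum 94 < 101
end 15: [3, 12, 7, 8, 9, 6, 2, 2, 1, 5, 12, 9, 8, 5, 5, 9] sum 103, len 16
end 16: [12, 7, 8, 9, 6, 2, 2, 1, 5, 12, 9, 8, 5, 5, 9, 3] sum 103, len 16
Shortest qualifying length: 16.

16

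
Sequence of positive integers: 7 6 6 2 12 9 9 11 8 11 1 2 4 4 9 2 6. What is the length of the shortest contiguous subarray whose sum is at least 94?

add 7: running sum 7 < 94
add 6: running sum 13 < 94
add 6: running sum 19 < 94
add 2: running sum 21 < 94
add 12: running sum 33 < 94
add 9: running sum 42 < 94
add 9: running sum 51 < 94
add 11: running sum 62 < 94
add 8: running sum 70 < 94
add 11: running sum 81 < 94
add 1: running sum 82 < 94
add 2: running sum 84 < 94
add 4: running sum 88 < 94
add 4: running sum 92 < 94
add 9: shortest ending here [6, 6, 2, 12, 9, 9, 11, 8, 11, 1, 2, 4, 4, 9] sum 94, len 14
add 2: shortest ending here [6, 6, 2, 12, 9, 9, 11, 8, 11, 1, 2, 4, 4, 9, 2] sum 96, len 15
add 6: shortest ending here [6, 2, 12, 9, 9, 11, 8, 11, 1, 2, 4, 4, 9, 2, 6] sum 96, len 15
Shortest qualifying length: 14.

14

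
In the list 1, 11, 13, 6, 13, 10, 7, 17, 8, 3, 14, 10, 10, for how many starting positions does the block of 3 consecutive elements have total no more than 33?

9

1 11 13 → sum 25  ≤ 33 ✓
11 13 6 → sum 30  ≤ 33 ✓
13 6 13 → sum 32  ≤ 33 ✓
6 13 10 → sum 29  ≤ 33 ✓
13 10 7 → sum 30  ≤ 33 ✓
10 7 17 → sum 34
7 17 8 → sum 32  ≤ 33 ✓
17 8 3 → sum 28  ≤ 33 ✓
8 3 14 → sum 25  ≤ 33 ✓
3 14 10 → sum 27  ≤ 33 ✓
14 10 10 → sum 34
9 windows satisfy the condition.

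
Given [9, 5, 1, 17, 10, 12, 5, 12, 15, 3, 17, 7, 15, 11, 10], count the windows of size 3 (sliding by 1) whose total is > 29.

9 5 1 → sum 15
5 1 17 → sum 23
1 17 10 → sum 28
17 10 12 → sum 39  > 29 ✓
10 12 5 → sum 27
12 5 12 → sum 29
5 12 15 → sum 32  > 29 ✓
12 15 3 → sum 30  > 29 ✓
15 3 17 → sum 35  > 29 ✓
3 17 7 → sum 27
17 7 15 → sum 39  > 29 ✓
7 15 11 → sum 33  > 29 ✓
15 11 10 → sum 36  > 29 ✓
7 windows satisfy the condition.

7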